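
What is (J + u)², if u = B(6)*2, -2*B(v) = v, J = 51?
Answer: 2025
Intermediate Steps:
B(v) = -v/2
u = -6 (u = -½*6*2 = -3*2 = -6)
(J + u)² = (51 - 6)² = 45² = 2025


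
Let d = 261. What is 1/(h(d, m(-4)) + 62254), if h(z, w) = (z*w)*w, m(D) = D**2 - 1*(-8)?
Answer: 1/212590 ≈ 4.7039e-6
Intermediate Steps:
m(D) = 8 + D**2 (m(D) = D**2 + 8 = 8 + D**2)
h(z, w) = z*w**2 (h(z, w) = (w*z)*w = z*w**2)
1/(h(d, m(-4)) + 62254) = 1/(261*(8 + (-4)**2)**2 + 62254) = 1/(261*(8 + 16)**2 + 62254) = 1/(261*24**2 + 62254) = 1/(261*576 + 62254) = 1/(150336 + 62254) = 1/212590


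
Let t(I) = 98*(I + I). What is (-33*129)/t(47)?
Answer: -4257/9212 ≈ -0.46211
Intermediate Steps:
t(I) = 196*I (t(I) = 98*(2*I) = 196*I)
(-33*129)/t(47) = (-33*129)/((196*47)) = -4257/9212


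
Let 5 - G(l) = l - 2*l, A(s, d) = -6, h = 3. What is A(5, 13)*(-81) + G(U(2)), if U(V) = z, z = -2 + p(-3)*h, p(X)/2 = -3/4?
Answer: 969/2 ≈ 484.50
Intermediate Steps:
p(X) = -3/2 (p(X) = 2*(-3/4) = 2*(-3*¼) = 2*(-¾) = -3/2)
z = -13/2 (z = -2 - 3/2*3 = -2 - 9/2 = -13/2 ≈ -6.5000)
U(V) = -13/2
G(l) = 5 + l (G(l) = 5 - (l - 2*l) = 5 - (-1)*l = 5 + l)
A(5, 13)*(-81) + G(U(2)) = -6*(-81) + (5 - 13/2) = 486 - 3/2 = 969/2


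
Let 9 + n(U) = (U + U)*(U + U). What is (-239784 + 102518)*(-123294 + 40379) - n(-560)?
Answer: 11380155999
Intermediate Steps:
n(U) = -9 + 4*U**2 (n(U) = -9 + (U + U)*(U + U) = -9 + (2*U)*(2*U) = -9 + 4*U**2)
(-239784 + 102518)*(-123294 + 40379) - n(-560) = (-239784 + 102518)*(-123294 + 40379) - (-9 + 4*(-560)**2) = -137266*(-82915) - (-9 + 4*313600) = 11381410390 - (-9 + 1254400) = 11381410390 - 1*1254391 = 11381410390 - 1254391 = 11380155999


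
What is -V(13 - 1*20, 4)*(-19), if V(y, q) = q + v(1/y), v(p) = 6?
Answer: 190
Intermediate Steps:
V(y, q) = 6 + q (V(y, q) = q + 6 = 6 + q)
-V(13 - 1*20, 4)*(-19) = -(6 + 4)*(-19) = -1*10*(-19) = -10*(-19) = 190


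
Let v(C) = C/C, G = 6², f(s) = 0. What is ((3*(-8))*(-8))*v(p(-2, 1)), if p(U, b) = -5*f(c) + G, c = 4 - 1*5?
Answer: 192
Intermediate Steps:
c = -1 (c = 4 - 5 = -1)
G = 36
p(U, b) = 36 (p(U, b) = -5*0 + 36 = 0 + 36 = 36)
v(C) = 1
((3*(-8))*(-8))*v(p(-2, 1)) = ((3*(-8))*(-8))*1 = -24*(-8)*1 = 192*1 = 192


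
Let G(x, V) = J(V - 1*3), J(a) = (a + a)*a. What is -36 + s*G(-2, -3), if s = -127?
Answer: -9180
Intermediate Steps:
J(a) = 2*a² (J(a) = (2*a)*a = 2*a²)
G(x, V) = 2*(-3 + V)² (G(x, V) = 2*(V - 1*3)² = 2*(V - 3)² = 2*(-3 + V)²)
-36 + s*G(-2, -3) = -36 - 254*(-3 - 3)² = -36 - 254*(-6)² = -36 - 254*36 = -36 - 127*72 = -36 - 9144 = -9180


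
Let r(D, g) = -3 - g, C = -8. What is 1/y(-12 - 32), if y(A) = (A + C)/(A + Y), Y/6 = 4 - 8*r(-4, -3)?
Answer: 5/13 ≈ 0.38462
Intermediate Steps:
Y = 24 (Y = 6*(4 - 8*(-3 - 1*(-3))) = 6*(4 - 8*(-3 + 3)) = 6*(4 - 8*0) = 6*(4 + 0) = 6*4 = 24)
y(A) = (-8 + A)/(24 + A) (y(A) = (A - 8)/(A + 24) = (-8 + A)/(24 + A))
1/y(-12 - 32) = 1/((-8 + (-12 - 32))/(24 + (-12 - 32))) = 1/((-8 - 44)/(24 - 44)) = 1/(-52/(-20)) = 1/(-1/20*(-52)) = 1/(13/5) = 5/13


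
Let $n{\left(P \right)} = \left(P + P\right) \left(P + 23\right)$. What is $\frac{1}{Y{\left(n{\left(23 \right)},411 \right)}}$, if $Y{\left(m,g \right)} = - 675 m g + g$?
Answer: $- \frac{1}{587030889} \approx -1.7035 \cdot 10^{-9}$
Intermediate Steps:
$n{\left(P \right)} = 2 P \left(23 + P\right)$
$Y{\left(m,g \right)} = g - 675 g m$ ($Y{\left(m,g \right)} = - 675 g m + g = g - 675 g m$)
$\frac{1}{Y{\left(n{\left(23 \right)},411 \right)}} = \frac{1}{411 \left(1 - 675 \cdot 2 \cdot 23 \left(23 + 23\right)\right)} = \frac{1}{411 \left(1 - 675 \cdot 2 \cdot 23 \cdot 46\right)} = \frac{1}{411 \left(1 - 1428300\right)} = \frac{1}{411 \left(-1428299\right)} = \frac{1}{-587030889} = - \frac{1}{587030889}$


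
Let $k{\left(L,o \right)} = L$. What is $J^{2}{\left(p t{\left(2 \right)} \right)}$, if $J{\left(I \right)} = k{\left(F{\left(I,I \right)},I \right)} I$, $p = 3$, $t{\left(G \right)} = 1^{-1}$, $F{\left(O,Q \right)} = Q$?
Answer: $81$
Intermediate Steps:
$t{\left(G \right)} = 1$
$J{\left(I \right)} = I^{2}$ ($J{\left(I \right)} = I I = I^{2}$)
$J^{2}{\left(p t{\left(2 \right)} \right)} = \left(\left(3 \cdot 1\right)^{2}\right)^{2} = \left(3^{2}\right)^{2} = 9^{2} = 81$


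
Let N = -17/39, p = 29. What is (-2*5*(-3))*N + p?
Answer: 207/13 ≈ 15.923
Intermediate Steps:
N = -17/39 (N = -17*1/39 = -17/39 ≈ -0.43590)
(-2*5*(-3))*N + p = (-2*5*(-3))*(-17/39) + 29 = -10*(-3)*(-17/39) + 29 = 30*(-17/39) + 29 = -170/13 + 29 = 207/13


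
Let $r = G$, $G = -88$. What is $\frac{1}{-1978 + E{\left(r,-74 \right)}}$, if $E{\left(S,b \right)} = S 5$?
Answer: $- \frac{1}{2418} \approx -0.00041356$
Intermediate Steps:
$r = -88$
$E{\left(S,b \right)} = 5 S$
$\frac{1}{-1978 + E{\left(r,-74 \right)}} = \frac{1}{-1978 + 5 \left(-88\right)} = \frac{1}{-1978 - 440} = \frac{1}{-2418} = - \frac{1}{2418}$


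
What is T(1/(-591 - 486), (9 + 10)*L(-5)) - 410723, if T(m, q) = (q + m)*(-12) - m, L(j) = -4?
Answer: -441366434/1077 ≈ -4.0981e+5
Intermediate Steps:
T(m, q) = -13*m - 12*q (T(m, q) = (m + q)*(-12) - m = (-12*m - 12*q) - m = -13*m - 12*q)
T(1/(-591 - 486), (9 + 10)*L(-5)) - 410723 = (-13/(-591 - 486) - 12*(9 + 10)*(-4)) - 410723 = (-13/(-1077) - 228*(-4)) - 410723 = (-13*(-1/1077) - 12*(-76)) - 410723 = (13/1077 + 912) - 410723 = 982237/1077 - 410723 = -441366434/1077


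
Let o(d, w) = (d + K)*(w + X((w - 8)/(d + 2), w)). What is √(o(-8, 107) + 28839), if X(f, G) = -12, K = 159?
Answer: 4*√2699 ≈ 207.81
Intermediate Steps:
o(d, w) = (-12 + w)*(159 + d) (o(d, w) = (d + 159)*(w - 12) = (159 + d)*(-12 + w) = (-12 + w)*(159 + d))
√(o(-8, 107) + 28839) = √((-1908 - 12*(-8) + 159*107 - 8*107) + 28839) = √((-1908 + 96 + 17013 - 856) + 28839) = √(14345 + 28839) = √43184 = 4*√2699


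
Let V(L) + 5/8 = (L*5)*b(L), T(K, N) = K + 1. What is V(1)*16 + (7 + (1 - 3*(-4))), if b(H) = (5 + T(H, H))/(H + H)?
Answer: 290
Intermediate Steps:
T(K, N) = 1 + K
b(H) = (6 + H)/(2*H) (b(H) = (5 + (1 + H))/(H + H) = (6 + H)/((2*H)) = (6 + H)*(1/(2*H)) = (6 + H)/(2*H))
V(L) = 115/8 + 5*L/2 (V(L) = -5/8 + (L*5)*((6 + L)/(2*L)) = -5/8 + (5*L)*((6 + L)/(2*L)) = -5/8 + (15 + 5*L/2) = 115/8 + 5*L/2)
V(1)*16 + (7 + (1 - 3*(-4))) = (115/8 + (5/2)*1)*16 + (7 + (1 - 3*(-4))) = (115/8 + 5/2)*16 + (7 + (1 + 12)) = (135/8)*16 + (7 + 13) = 270 + 20 = 290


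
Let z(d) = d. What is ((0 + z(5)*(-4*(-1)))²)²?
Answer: 160000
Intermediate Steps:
((0 + z(5)*(-4*(-1)))²)² = ((0 + 5*(-4*(-1)))²)² = ((0 + 5*4)²)² = ((0 + 20)²)² = (20²)² = 400² = 160000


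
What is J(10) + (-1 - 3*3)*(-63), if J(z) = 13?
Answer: 643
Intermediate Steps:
J(10) + (-1 - 3*3)*(-63) = 13 + (-1 - 3*3)*(-63) = 13 + (-1 - 9)*(-63) = 13 - 10*(-63) = 13 + 630 = 643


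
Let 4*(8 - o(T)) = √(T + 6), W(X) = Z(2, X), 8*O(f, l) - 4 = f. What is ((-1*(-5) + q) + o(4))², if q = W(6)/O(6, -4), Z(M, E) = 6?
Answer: 63493/200 - 89*√10/10 ≈ 289.32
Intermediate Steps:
O(f, l) = ½ + f/8
W(X) = 6
q = 24/5 (q = 6/(½ + (⅛)*6) = 6/(½ + ¾) = 6/(5/4) = 6*(⅘) = 24/5 ≈ 4.8000)
o(T) = 8 - √(6 + T)/4 (o(T) = 8 - √(T + 6)/4 = 8 - √(6 + T)/4)
((-1*(-5) + q) + o(4))² = ((-1*(-5) + 24/5) + (8 - √(6 + 4)/4))² = ((5 + 24/5) + (8 - √10/4))² = (49/5 + (8 - √10/4))² = (89/5 - √10/4)²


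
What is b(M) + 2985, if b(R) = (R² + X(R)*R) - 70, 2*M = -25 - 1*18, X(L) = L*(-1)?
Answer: 2915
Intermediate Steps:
X(L) = -L
M = -43/2 (M = (-25 - 1*18)/2 = (-25 - 18)/2 = (½)*(-43) = -43/2 ≈ -21.500)
b(R) = -70 (b(R) = (R² + (-R)*R) - 70 = (R² - R²) - 70 = 0 - 70 = -70)
b(M) + 2985 = -70 + 2985 = 2915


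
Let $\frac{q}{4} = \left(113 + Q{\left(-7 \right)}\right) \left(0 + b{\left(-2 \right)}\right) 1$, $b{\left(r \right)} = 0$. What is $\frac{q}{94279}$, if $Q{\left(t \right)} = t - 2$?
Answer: $0$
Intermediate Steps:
$Q{\left(t \right)} = -2 + t$ ($Q{\left(t \right)} = t - 2 = -2 + t$)
$q = 0$ ($q = 4 \left(113 - 9\right) \left(0 + 0\right) 1 = 4 \left(113 - 9\right) 0 \cdot 1 = 4 \cdot 104 \cdot 0 = 4 \cdot 0 = 0$)
$\frac{q}{94279} = \frac{0}{94279} = 0 \cdot \frac{1}{94279} = 0$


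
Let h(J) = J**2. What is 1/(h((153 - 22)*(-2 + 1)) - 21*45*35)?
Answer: -1/15914 ≈ -6.2838e-5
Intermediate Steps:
1/(h((153 - 22)*(-2 + 1)) - 21*45*35) = 1/(((153 - 22)*(-2 + 1))**2 - 21*45*35) = 1/((131*(-1))**2 - 945*35) = 1/((-131)**2 - 33075) = 1/(17161 - 33075) = 1/(-15914) = -1/15914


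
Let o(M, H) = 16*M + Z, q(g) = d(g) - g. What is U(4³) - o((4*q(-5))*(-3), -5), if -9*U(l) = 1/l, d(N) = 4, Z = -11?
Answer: 1001663/576 ≈ 1739.0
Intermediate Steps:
U(l) = -1/(9*l)
q(g) = 4 - g
o(M, H) = -11 + 16*M (o(M, H) = 16*M - 11 = -11 + 16*M)
U(4³) - o((4*q(-5))*(-3), -5) = -1/(9*(4³)) - (-11 + 16*((4*(4 - 1*(-5)))*(-3))) = -⅑/64 - (-11 + 16*((4*(4 + 5))*(-3))) = -⅑*1/64 - (-11 + 16*((4*9)*(-3))) = -1/576 - (-11 + 16*(36*(-3))) = -1/576 - (-11 + 16*(-108)) = -1/576 - (-11 - 1728) = -1/576 - 1*(-1739) = -1/576 + 1739 = 1001663/576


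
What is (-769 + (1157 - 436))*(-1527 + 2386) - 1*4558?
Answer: -45790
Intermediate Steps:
(-769 + (1157 - 436))*(-1527 + 2386) - 1*4558 = (-769 + 721)*859 - 4558 = -48*859 - 4558 = -41232 - 4558 = -45790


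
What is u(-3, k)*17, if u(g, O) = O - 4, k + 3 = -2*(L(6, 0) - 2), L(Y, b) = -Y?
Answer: 153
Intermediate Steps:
k = 13 (k = -3 - 2*(-1*6 - 2) = -3 - 2*(-6 - 2) = -3 - 2*(-8) = -3 + 16 = 13)
u(g, O) = -4 + O
u(-3, k)*17 = (-4 + 13)*17 = 9*17 = 153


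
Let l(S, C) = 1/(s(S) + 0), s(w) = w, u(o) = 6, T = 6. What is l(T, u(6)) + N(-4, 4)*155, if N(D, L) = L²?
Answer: 14881/6 ≈ 2480.2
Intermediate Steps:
l(S, C) = 1/S (l(S, C) = 1/(S + 0) = 1/S)
l(T, u(6)) + N(-4, 4)*155 = 1/6 + 4²*155 = ⅙ + 16*155 = ⅙ + 2480 = 14881/6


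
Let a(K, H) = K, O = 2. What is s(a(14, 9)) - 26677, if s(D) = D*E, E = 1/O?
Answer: -26670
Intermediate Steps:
E = 1/2 ≈ 0.50000
s(D) = D/2 (s(D) = D*(1/2) = D/2)
s(a(14, 9)) - 26677 = (1/2)*14 - 26677 = 7 - 26677 = -26670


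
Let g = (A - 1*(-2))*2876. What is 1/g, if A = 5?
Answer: 1/20132 ≈ 4.9672e-5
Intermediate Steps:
g = 20132 (g = (5 - 1*(-2))*2876 = (5 + 2)*2876 = 7*2876 = 20132)
1/g = 1/20132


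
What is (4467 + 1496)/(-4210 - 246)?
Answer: -5963/4456 ≈ -1.3382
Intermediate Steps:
(4467 + 1496)/(-4210 - 246) = 5963/(-4456) = 5963*(-1/4456) = -5963/4456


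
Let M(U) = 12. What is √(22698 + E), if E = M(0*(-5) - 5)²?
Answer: 9*√282 ≈ 151.14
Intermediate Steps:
E = 144 (E = 12² = 144)
√(22698 + E) = √(22698 + 144) = √22842 = 9*√282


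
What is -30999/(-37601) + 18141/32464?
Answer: 1688471277/1220678864 ≈ 1.3832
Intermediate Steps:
-30999/(-37601) + 18141/32464 = -30999*(-1/37601) + 18141*(1/32464) = 30999/37601 + 18141/32464 = 1688471277/1220678864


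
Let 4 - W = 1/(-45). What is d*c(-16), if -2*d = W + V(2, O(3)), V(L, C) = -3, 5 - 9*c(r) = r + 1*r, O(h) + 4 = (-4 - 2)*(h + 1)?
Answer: -851/405 ≈ -2.1012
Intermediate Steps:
O(h) = -10 - 6*h (O(h) = -4 + (-4 - 2)*(h + 1) = -4 - 6*(1 + h) = -4 + (-6 - 6*h) = -10 - 6*h)
c(r) = 5/9 - 2*r/9 (c(r) = 5/9 - (r + 1*r)/9 = 5/9 - (r + r)/9 = 5/9 - 2*r/9)
W = 181/45 (W = 4 - 1/(-45) = 4 - 1*(-1/45) = 4 + 1/45 = 181/45 ≈ 4.0222)
d = -23/45 (d = -(181/45 - 3)/2 = -1/2*46/45 = -23/45 ≈ -0.51111)
d*c(-16) = -23*(5/9 - 2/9*(-16))/45 = -23*(5/9 + 32/9)/45 = -23/45*37/9 = -851/405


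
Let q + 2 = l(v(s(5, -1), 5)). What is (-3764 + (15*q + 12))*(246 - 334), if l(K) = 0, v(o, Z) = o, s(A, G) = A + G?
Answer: 332816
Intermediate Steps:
q = -2 (q = -2 + 0 = -2)
(-3764 + (15*q + 12))*(246 - 334) = (-3764 + (15*(-2) + 12))*(246 - 334) = (-3764 + (-30 + 12))*(-88) = (-3764 - 18)*(-88) = -3782*(-88) = 332816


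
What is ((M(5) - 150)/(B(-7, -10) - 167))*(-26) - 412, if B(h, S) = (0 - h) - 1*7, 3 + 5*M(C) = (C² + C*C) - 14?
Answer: -362662/835 ≈ -434.33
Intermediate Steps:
M(C) = -17/5 + 2*C²/5 (M(C) = -⅗ + ((C² + C*C) - 14)/5 = -⅗ + ((C² + C²) - 14)/5 = -⅗ + (2*C² - 14)/5 = -⅗ + (-14 + 2*C²)/5 = -⅗ + (-14/5 + 2*C²/5) = -17/5 + 2*C²/5)
B(h, S) = -7 - h (B(h, S) = -h - 7 = -7 - h)
((M(5) - 150)/(B(-7, -10) - 167))*(-26) - 412 = (((-17/5 + (⅖)*5²) - 150)/((-7 - 1*(-7)) - 167))*(-26) - 412 = (((-17/5 + (⅖)*25) - 150)/((-7 + 7) - 167))*(-26) - 412 = (((-17/5 + 10) - 150)/(0 - 167))*(-26) - 412 = ((33/5 - 150)/(-167))*(-26) - 412 = -717/5*(-1/167)*(-26) - 412 = (717/835)*(-26) - 412 = -18642/835 - 412 = -362662/835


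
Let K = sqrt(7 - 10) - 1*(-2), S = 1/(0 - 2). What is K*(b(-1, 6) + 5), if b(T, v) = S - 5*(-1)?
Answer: 19 + 19*I*sqrt(3)/2 ≈ 19.0 + 16.454*I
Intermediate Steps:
S = -1/2 (S = 1/(-2) = -1/2 ≈ -0.50000)
b(T, v) = 9/2 (b(T, v) = -1/2 - 5*(-1) = -1/2 + 5 = 9/2)
K = 2 + I*sqrt(3) (K = sqrt(-3) + 2 = I*sqrt(3) + 2 = 2 + I*sqrt(3) ≈ 2.0 + 1.732*I)
K*(b(-1, 6) + 5) = (2 + I*sqrt(3))*(9/2 + 5) = (2 + I*sqrt(3))*(19/2) = 19 + 19*I*sqrt(3)/2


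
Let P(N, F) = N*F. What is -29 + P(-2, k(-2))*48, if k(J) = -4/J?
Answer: -221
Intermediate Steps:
P(N, F) = F*N
-29 + P(-2, k(-2))*48 = -29 + (-4/(-2)*(-2))*48 = -29 + (-4*(-½)*(-2))*48 = -29 + (2*(-2))*48 = -29 - 4*48 = -29 - 192 = -221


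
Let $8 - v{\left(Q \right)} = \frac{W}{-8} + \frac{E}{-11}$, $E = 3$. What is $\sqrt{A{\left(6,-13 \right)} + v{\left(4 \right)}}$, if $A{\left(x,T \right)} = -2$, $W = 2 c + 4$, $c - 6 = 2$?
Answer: $\frac{\sqrt{4246}}{22} \approx 2.9619$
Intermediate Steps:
$c = 8$ ($c = 6 + 2 = 8$)
$W = 20$ ($W = 2 \cdot 8 + 4 = 16 + 4 = 20$)
$v{\left(Q \right)} = \frac{237}{22}$ ($v{\left(Q \right)} = 8 - \left(\frac{20}{-8} + \frac{3}{-11}\right) = 8 - \left(20 \left(- \frac{1}{8}\right) + 3 \left(- \frac{1}{11}\right)\right) = 8 - \left(- \frac{5}{2} - \frac{3}{11}\right) = 8 - - \frac{61}{22} = 8 + \frac{61}{22} = \frac{237}{22}$)
$\sqrt{A{\left(6,-13 \right)} + v{\left(4 \right)}} = \sqrt{-2 + \frac{237}{22}} = \sqrt{\frac{193}{22}} = \frac{\sqrt{4246}}{22}$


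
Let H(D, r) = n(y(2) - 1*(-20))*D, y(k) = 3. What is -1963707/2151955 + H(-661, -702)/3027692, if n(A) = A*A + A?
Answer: -1682672024751/1628864234465 ≈ -1.0330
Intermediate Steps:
n(A) = A + A² (n(A) = A² + A = A + A²)
H(D, r) = 552*D (H(D, r) = ((3 - 1*(-20))*(1 + (3 - 1*(-20))))*D = ((3 + 20)*(1 + (3 + 20)))*D = (23*(1 + 23))*D = (23*24)*D = 552*D)
-1963707/2151955 + H(-661, -702)/3027692 = -1963707/2151955 + (552*(-661))/3027692 = -1963707*1/2151955 - 364872*1/3027692 = -1963707/2151955 - 91218/756923 = -1682672024751/1628864234465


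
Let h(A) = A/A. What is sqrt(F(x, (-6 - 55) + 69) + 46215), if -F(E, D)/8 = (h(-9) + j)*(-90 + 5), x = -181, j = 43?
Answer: sqrt(76135) ≈ 275.93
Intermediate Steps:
h(A) = 1
F(E, D) = 29920 (F(E, D) = -8*(1 + 43)*(-90 + 5) = -352*(-85) = -8*(-3740) = 29920)
sqrt(F(x, (-6 - 55) + 69) + 46215) = sqrt(29920 + 46215) = sqrt(76135)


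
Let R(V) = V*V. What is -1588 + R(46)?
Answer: 528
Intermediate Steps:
R(V) = V**2
-1588 + R(46) = -1588 + 46**2 = -1588 + 2116 = 528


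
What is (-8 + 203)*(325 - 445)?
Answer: -23400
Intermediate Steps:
(-8 + 203)*(325 - 445) = 195*(-120) = -23400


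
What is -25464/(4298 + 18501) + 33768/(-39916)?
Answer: -446574414/227511221 ≈ -1.9629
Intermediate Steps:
-25464/(4298 + 18501) + 33768/(-39916) = -25464/22799 + 33768*(-1/39916) = -25464*1/22799 - 8442/9979 = -25464/22799 - 8442/9979 = -446574414/227511221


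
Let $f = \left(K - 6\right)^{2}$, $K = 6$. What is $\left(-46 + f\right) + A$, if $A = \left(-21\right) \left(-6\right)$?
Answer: $80$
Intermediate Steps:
$f = 0$ ($f = \left(6 - 6\right)^{2} = 0^{2} = 0$)
$A = 126$
$\left(-46 + f\right) + A = \left(-46 + 0\right) + 126 = -46 + 126 = 80$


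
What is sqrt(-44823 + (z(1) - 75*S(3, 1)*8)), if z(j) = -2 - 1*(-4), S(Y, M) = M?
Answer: I*sqrt(45421) ≈ 213.12*I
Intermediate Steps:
z(j) = 2 (z(j) = -2 + 4 = 2)
sqrt(-44823 + (z(1) - 75*S(3, 1)*8)) = sqrt(-44823 + (2 - 75*8)) = sqrt(-44823 + (2 - 600)) = sqrt(-44823 - 598) = sqrt(-45421) = I*sqrt(45421)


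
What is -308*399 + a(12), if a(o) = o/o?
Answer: -122891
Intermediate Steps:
a(o) = 1
-308*399 + a(12) = -308*399 + 1 = -122892 + 1 = -122891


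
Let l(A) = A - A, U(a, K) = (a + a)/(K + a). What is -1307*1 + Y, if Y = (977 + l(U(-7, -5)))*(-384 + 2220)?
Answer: 1792465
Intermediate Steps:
U(a, K) = 2*a/(K + a) (U(a, K) = (2*a)/(K + a) = 2*a/(K + a))
l(A) = 0
Y = 1793772 (Y = (977 + 0)*(-384 + 2220) = 977*1836 = 1793772)
-1307*1 + Y = -1307*1 + 1793772 = -1307 + 1793772 = 1792465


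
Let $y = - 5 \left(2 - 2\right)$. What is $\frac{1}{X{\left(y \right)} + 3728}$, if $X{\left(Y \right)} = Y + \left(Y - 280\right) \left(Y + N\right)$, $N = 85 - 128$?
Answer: $\frac{1}{15768} \approx 6.342 \cdot 10^{-5}$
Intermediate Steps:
$N = -43$ ($N = 85 - 128 = -43$)
$y = 0$ ($y = - 5 \left(2 - 2\right) = \left(-5\right) 0 = 0$)
$X{\left(Y \right)} = Y + \left(-280 + Y\right) \left(-43 + Y\right)$ ($X{\left(Y \right)} = Y + \left(Y - 280\right) \left(Y - 43\right) = Y + \left(-280 + Y\right) \left(-43 + Y\right)$)
$\frac{1}{X{\left(y \right)} + 3728} = \frac{1}{\left(12040 + 0^{2} - 0\right) + 3728} = \frac{1}{\left(12040 + 0 + 0\right) + 3728} = \frac{1}{12040 + 3728} = \frac{1}{15768}$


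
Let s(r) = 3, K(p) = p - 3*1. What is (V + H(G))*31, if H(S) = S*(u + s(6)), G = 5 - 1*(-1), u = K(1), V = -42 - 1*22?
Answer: -1798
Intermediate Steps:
K(p) = -3 + p (K(p) = p - 3 = -3 + p)
V = -64 (V = -42 - 22 = -64)
u = -2 (u = -3 + 1 = -2)
G = 6 (G = 5 + 1 = 6)
H(S) = S (H(S) = S*(-2 + 3) = S*1 = S)
(V + H(G))*31 = (-64 + 6)*31 = -58*31 = -1798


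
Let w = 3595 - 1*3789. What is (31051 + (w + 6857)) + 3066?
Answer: 40780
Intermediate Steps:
w = -194 (w = 3595 - 3789 = -194)
(31051 + (w + 6857)) + 3066 = (31051 + (-194 + 6857)) + 3066 = (31051 + 6663) + 3066 = 37714 + 3066 = 40780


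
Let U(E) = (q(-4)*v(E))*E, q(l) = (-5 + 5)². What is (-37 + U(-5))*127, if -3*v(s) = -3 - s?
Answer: -4699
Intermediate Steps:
q(l) = 0 (q(l) = 0² = 0)
v(s) = 1 + s/3 (v(s) = -(-3 - s)/3 = 1 + s/3)
U(E) = 0 (U(E) = (0*(1 + E/3))*E = 0*E = 0)
(-37 + U(-5))*127 = (-37 + 0)*127 = -37*127 = -4699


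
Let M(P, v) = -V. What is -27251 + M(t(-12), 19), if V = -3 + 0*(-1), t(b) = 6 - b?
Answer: -27248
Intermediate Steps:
V = -3 (V = -3 + 0 = -3)
M(P, v) = 3 (M(P, v) = -1*(-3) = 3)
-27251 + M(t(-12), 19) = -27251 + 3 = -27248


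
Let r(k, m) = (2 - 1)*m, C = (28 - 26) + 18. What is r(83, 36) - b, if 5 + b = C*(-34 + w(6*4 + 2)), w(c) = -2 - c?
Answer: 1281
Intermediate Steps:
C = 20 (C = 2 + 18 = 20)
r(k, m) = m (r(k, m) = 1*m = m)
b = -1245 (b = -5 + 20*(-34 + (-2 - (6*4 + 2))) = -5 + 20*(-34 + (-2 - (24 + 2))) = -5 + 20*(-34 + (-2 - 1*26)) = -5 + 20*(-34 + (-2 - 26)) = -5 + 20*(-34 - 28) = -5 + 20*(-62) = -5 - 1240 = -1245)
r(83, 36) - b = 36 - 1*(-1245) = 36 + 1245 = 1281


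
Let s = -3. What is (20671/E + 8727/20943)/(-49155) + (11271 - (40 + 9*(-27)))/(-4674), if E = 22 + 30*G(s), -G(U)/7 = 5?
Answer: -674483255019239/274799482656660 ≈ -2.4545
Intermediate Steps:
G(U) = -35 (G(U) = -7*5 = -35)
E = -1028 (E = 22 + 30*(-35) = 22 - 1050 = -1028)
(20671/E + 8727/20943)/(-49155) + (11271 - (40 + 9*(-27)))/(-4674) = (20671/(-1028) + 8727/20943)/(-49155) + (11271 - (40 + 9*(-27)))/(-4674) = (20671*(-1/1028) + 8727*(1/20943))*(-1/49155) + (11271 - (40 - 243))*(-1/4674) = (-20671/1028 + 2909/6981)*(-1/49155) + (11271 - 1*(-203))*(-1/4674) = -141313799/7176468*(-1/49155) + (11271 + 203)*(-1/4674) = 141313799/352759284540 + 11474*(-1/4674) = 141313799/352759284540 - 5737/2337 = -674483255019239/274799482656660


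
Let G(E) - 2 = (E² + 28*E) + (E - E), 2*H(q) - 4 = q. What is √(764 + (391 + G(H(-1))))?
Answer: 31*√5/2 ≈ 34.659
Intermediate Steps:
H(q) = 2 + q/2
G(E) = 2 + E² + 28*E (G(E) = 2 + ((E² + 28*E) + (E - E)) = 2 + ((E² + 28*E) + 0) = 2 + (E² + 28*E) = 2 + E² + 28*E)
√(764 + (391 + G(H(-1)))) = √(764 + (391 + (2 + (2 + (½)*(-1))² + 28*(2 + (½)*(-1))))) = √(764 + (391 + (2 + (2 - ½)² + 28*(2 - ½)))) = √(764 + (391 + (2 + (3/2)² + 28*(3/2)))) = √(764 + (391 + (2 + 9/4 + 42))) = √(764 + (391 + 185/4)) = √(764 + 1749/4) = √(4805/4) = 31*√5/2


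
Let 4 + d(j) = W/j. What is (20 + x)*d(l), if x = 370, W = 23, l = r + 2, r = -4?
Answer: -6045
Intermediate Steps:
l = -2 (l = -4 + 2 = -2)
d(j) = -4 + 23/j
(20 + x)*d(l) = (20 + 370)*(-4 + 23/(-2)) = 390*(-4 + 23*(-1/2)) = 390*(-4 - 23/2) = 390*(-31/2) = -6045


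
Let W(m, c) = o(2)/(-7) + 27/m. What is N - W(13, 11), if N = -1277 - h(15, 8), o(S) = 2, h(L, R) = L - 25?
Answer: -115460/91 ≈ -1268.8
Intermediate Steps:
h(L, R) = -25 + L
W(m, c) = -2/7 + 27/m (W(m, c) = 2/(-7) + 27/m = 2*(-1/7) + 27/m = -2/7 + 27/m)
N = -1267 (N = -1277 - (-25 + 15) = -1277 - 1*(-10) = -1277 + 10 = -1267)
N - W(13, 11) = -1267 - (-2/7 + 27/13) = -1267 - 1*163/91 = -1267 - 163/91 = -115460/91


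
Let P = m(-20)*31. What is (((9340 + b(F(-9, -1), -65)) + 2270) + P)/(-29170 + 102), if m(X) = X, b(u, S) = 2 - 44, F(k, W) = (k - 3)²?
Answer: -2737/7267 ≈ -0.37663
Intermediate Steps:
F(k, W) = (-3 + k)²
b(u, S) = -42
P = -620 (P = -20*31 = -620)
(((9340 + b(F(-9, -1), -65)) + 2270) + P)/(-29170 + 102) = (((9340 - 42) + 2270) - 620)/(-29170 + 102) = ((9298 + 2270) - 620)/(-29068) = (11568 - 620)*(-1/29068) = 10948*(-1/29068) = -2737/7267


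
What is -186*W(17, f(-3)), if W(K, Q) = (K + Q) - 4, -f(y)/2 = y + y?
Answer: -4650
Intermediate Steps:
f(y) = -4*y (f(y) = -2*(y + y) = -4*y)
W(K, Q) = -4 + K + Q
-186*W(17, f(-3)) = -186*(-4 + 17 - 4*(-3)) = -186*(-4 + 17 + 12) = -186*25 = -4650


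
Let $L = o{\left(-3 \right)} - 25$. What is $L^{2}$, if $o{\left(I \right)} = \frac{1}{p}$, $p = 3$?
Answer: $\frac{5476}{9} \approx 608.44$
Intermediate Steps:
$o{\left(I \right)} = \frac{1}{3}$
$L = - \frac{74}{3}$ ($L = \frac{1}{3} - 25 = - \frac{74}{3} \approx -24.667$)
$L^{2} = \left(- \frac{74}{3}\right)^{2} = \frac{5476}{9}$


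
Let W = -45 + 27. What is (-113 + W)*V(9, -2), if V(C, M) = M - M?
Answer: 0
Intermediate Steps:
V(C, M) = 0
W = -18
(-113 + W)*V(9, -2) = (-113 - 18)*0 = -131*0 = 0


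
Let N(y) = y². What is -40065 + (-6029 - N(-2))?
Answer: -46098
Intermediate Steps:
-40065 + (-6029 - N(-2)) = -40065 + (-6029 - 1*(-2)²) = -40065 + (-6029 - 1*4) = -40065 + (-6029 - 4) = -40065 - 6033 = -46098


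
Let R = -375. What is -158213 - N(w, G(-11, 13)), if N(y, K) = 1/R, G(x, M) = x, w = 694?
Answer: -59329874/375 ≈ -1.5821e+5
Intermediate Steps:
N(y, K) = -1/375 (N(y, K) = 1/(-375) = -1/375)
-158213 - N(w, G(-11, 13)) = -158213 - 1*(-1/375) = -158213 + 1/375 = -59329874/375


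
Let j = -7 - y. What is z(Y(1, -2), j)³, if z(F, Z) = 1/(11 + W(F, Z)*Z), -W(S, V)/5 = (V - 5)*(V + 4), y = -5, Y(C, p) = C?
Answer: -1/2146689 ≈ -4.6583e-7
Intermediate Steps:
W(S, V) = -5*(-5 + V)*(4 + V) (W(S, V) = -5*(V - 5)*(V + 4) = -5*(-5 + V)*(4 + V))
j = -2 (j = -7 - 1*(-5) = -7 + 5 = -2)
z(F, Z) = 1/(11 + Z*(100 - 5*Z² + 5*Z)) (z(F, Z) = 1/(11 + (100 - 5*Z² + 5*Z)*Z) = 1/(11 + Z*(100 - 5*Z² + 5*Z)))
z(Y(1, -2), j)³ = (1/(11 + 5*(-2)*(20 - 2 - 1*(-2)²)))³ = (1/(11 + 5*(-2)*(20 - 2 - 1*4)))³ = (1/(11 + 5*(-2)*(20 - 2 - 4)))³ = (1/(11 + 5*(-2)*14))³ = (1/(11 - 140))³ = (1/(-129))³ = (-1/129)³ = -1/2146689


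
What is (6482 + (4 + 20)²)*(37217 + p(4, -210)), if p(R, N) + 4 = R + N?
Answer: 261195406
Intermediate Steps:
p(R, N) = -4 + N + R (p(R, N) = -4 + (R + N) = -4 + (N + R) = -4 + N + R)
(6482 + (4 + 20)²)*(37217 + p(4, -210)) = (6482 + (4 + 20)²)*(37217 + (-4 - 210 + 4)) = (6482 + 24²)*(37217 - 210) = (6482 + 576)*37007 = 7058*37007 = 261195406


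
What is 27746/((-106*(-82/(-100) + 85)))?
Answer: -693650/227423 ≈ -3.0500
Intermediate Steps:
27746/((-106*(-82/(-100) + 85))) = 27746/((-106*(-82*(-1/100) + 85))) = 27746/((-106*(41/50 + 85))) = 27746/((-106*4291/50)) = 27746/(-227423/25) = 27746*(-25/227423) = -693650/227423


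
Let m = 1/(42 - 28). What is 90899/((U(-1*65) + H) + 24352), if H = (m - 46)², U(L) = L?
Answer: 17816204/5173701 ≈ 3.4436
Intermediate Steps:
m = 1/14 ≈ 0.071429
H = 413449/196 (H = (1/14 - 46)² = (-643/14)² = 413449/196 ≈ 2109.4)
90899/((U(-1*65) + H) + 24352) = 90899/((-1*65 + 413449/196) + 24352) = 90899/((-65 + 413449/196) + 24352) = 90899/(400709/196 + 24352) = 90899/(5173701/196) = 90899*(196/5173701) = 17816204/5173701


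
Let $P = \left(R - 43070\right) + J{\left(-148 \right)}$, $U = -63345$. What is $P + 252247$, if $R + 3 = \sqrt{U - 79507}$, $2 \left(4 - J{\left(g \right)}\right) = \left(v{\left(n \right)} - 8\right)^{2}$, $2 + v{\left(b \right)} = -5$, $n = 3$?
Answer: $\frac{418131}{2} + 2 i \sqrt{35713} \approx 2.0907 \cdot 10^{5} + 377.96 i$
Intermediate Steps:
$v{\left(b \right)} = -7$ ($v{\left(b \right)} = -2 - 5 = -7$)
$J{\left(g \right)} = - \frac{217}{2}$ ($J{\left(g \right)} = 4 - \frac{\left(-7 - 8\right)^{2}}{2} = 4 - \frac{\left(-15\right)^{2}}{2} = 4 - \frac{225}{2} = - \frac{217}{2}$)
$R = -3 + 2 i \sqrt{35713}$ ($R = -3 + \sqrt{-63345 - 79507} = -3 + \sqrt{-142852} = -3 + 2 i \sqrt{35713} \approx -3.0 + 377.96 i$)
$P = - \frac{86363}{2} + 2 i \sqrt{35713}$ ($P = \left(\left(-3 + 2 i \sqrt{35713}\right) - 43070\right) - \frac{217}{2} = \left(-43073 + 2 i \sqrt{35713}\right) - \frac{217}{2} = - \frac{86363}{2} + 2 i \sqrt{35713} \approx -43182.0 + 377.96 i$)
$P + 252247 = \left(- \frac{86363}{2} + 2 i \sqrt{35713}\right) + 252247 = \frac{418131}{2} + 2 i \sqrt{35713}$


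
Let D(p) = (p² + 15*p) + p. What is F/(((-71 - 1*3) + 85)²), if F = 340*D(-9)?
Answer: -21420/121 ≈ -177.02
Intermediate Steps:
D(p) = p² + 16*p
F = -21420 (F = 340*(-9*(16 - 9)) = 340*(-9*7) = 340*(-63) = -21420)
F/(((-71 - 1*3) + 85)²) = -21420/((-71 - 1*3) + 85)² = -21420/((-71 - 3) + 85)² = -21420/(-74 + 85)² = -21420/(11²) = -21420/121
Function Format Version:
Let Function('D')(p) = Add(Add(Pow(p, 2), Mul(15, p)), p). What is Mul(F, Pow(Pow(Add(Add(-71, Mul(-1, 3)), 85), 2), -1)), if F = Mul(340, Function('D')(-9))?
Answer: Rational(-21420, 121) ≈ -177.02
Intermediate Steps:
Function('D')(p) = Add(Pow(p, 2), Mul(16, p))
F = -21420 (F = Mul(340, Mul(-9, Add(16, -9))) = Mul(340, Mul(-9, 7)) = Mul(340, -63) = -21420)
Mul(F, Pow(Pow(Add(Add(-71, Mul(-1, 3)), 85), 2), -1)) = Mul(-21420, Pow(Pow(Add(Add(-71, Mul(-1, 3)), 85), 2), -1)) = Mul(-21420, Pow(Pow(Add(Add(-71, -3), 85), 2), -1)) = Mul(-21420, Pow(Pow(Add(-74, 85), 2), -1)) = Mul(-21420, Pow(Pow(11, 2), -1)) = Mul(-21420, Pow(121, -1)) = Mul(-21420, Rational(1, 121)) = Rational(-21420, 121)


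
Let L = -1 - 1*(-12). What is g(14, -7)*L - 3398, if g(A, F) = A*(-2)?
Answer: -3706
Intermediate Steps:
g(A, F) = -2*A
L = 11 (L = -1 + 12 = 11)
g(14, -7)*L - 3398 = -2*14*11 - 3398 = -28*11 - 3398 = -308 - 3398 = -3706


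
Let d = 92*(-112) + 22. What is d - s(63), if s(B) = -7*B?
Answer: -9841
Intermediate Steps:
d = -10282 (d = -10304 + 22 = -10282)
d - s(63) = -10282 - (-7)*63 = -10282 - 1*(-441) = -10282 + 441 = -9841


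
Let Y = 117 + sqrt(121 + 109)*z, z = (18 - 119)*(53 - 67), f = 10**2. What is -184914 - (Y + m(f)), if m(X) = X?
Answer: -185131 - 1414*sqrt(230) ≈ -2.0658e+5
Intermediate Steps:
f = 100
z = 1414 (z = -101*(-14) = 1414)
Y = 117 + 1414*sqrt(230) (Y = 117 + sqrt(121 + 109)*1414 = 117 + sqrt(230)*1414 = 117 + 1414*sqrt(230) ≈ 21561.)
-184914 - (Y + m(f)) = -184914 - ((117 + 1414*sqrt(230)) + 100) = -184914 - (217 + 1414*sqrt(230)) = -184914 + (-217 - 1414*sqrt(230)) = -185131 - 1414*sqrt(230)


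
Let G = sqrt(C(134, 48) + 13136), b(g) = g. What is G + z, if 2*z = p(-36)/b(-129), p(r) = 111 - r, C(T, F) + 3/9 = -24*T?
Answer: -49/86 + sqrt(89277)/3 ≈ 99.028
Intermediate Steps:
C(T, F) = -1/3 - 24*T
G = sqrt(89277)/3 (G = sqrt((-1/3 - 24*134) + 13136) = sqrt((-1/3 - 3216) + 13136) = sqrt(-9649/3 + 13136) = sqrt(29759/3) = sqrt(89277)/3 ≈ 99.598)
z = -49/86 (z = ((111 - 1*(-36))/(-129))/2 = ((111 + 36)*(-1/129))/2 = (147*(-1/129))/2 = (1/2)*(-49/43) = -49/86 ≈ -0.56977)
G + z = sqrt(89277)/3 - 49/86 = -49/86 + sqrt(89277)/3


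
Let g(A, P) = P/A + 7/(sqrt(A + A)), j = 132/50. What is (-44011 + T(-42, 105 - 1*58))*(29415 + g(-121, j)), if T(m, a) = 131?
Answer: -70990108344/55 + 153580*I*sqrt(2)/11 ≈ -1.2907e+9 + 19745.0*I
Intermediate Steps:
j = 66/25 (j = 132*(1/50) = 66/25 ≈ 2.6400)
g(A, P) = P/A + 7*sqrt(2)/(2*sqrt(A)) (g(A, P) = P/A + 7/(sqrt(2*A)) = P/A + 7/((sqrt(2)*sqrt(A))) = P/A + 7*(sqrt(2)/(2*sqrt(A))) = P/A + 7*sqrt(2)/(2*sqrt(A)))
(-44011 + T(-42, 105 - 1*58))*(29415 + g(-121, j)) = (-44011 + 131)*(29415 + ((66/25)/(-121) + 7*sqrt(2)/(2*sqrt(-121)))) = -43880*(29415 + ((66/25)*(-1/121) + 7*sqrt(2)*(-I/11)/2)) = -43880*(29415 + (-6/275 - 7*I*sqrt(2)/22)) = -43880*(8089119/275 - 7*I*sqrt(2)/22) = -70990108344/55 + 153580*I*sqrt(2)/11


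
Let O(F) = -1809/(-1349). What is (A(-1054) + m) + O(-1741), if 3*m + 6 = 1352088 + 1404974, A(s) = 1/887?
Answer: 3298996016324/3589689 ≈ 9.1902e+5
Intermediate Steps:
A(s) = 1/887
O(F) = 1809/1349 (O(F) = -1809*(-1/1349) = 1809/1349)
m = 2757056/3 (m = -2 + (1352088 + 1404974)/3 = -2 + (⅓)*2757062 = -2 + 2757062/3 = 2757056/3 ≈ 9.1902e+5)
(A(-1054) + m) + O(-1741) = (1/887 + 2757056/3) + 1809/1349 = 2445508675/2661 + 1809/1349 = 3298996016324/3589689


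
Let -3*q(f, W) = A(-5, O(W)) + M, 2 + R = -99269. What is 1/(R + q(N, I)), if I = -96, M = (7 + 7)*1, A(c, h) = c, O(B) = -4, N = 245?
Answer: -1/99274 ≈ -1.0073e-5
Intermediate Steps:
M = 14 (M = 14*1 = 14)
R = -99271 (R = -2 - 99269 = -99271)
q(f, W) = -3 (q(f, W) = -(-5 + 14)/3 = -⅓*9 = -3)
1/(R + q(N, I)) = 1/(-99271 - 3) = 1/(-99274) = -1/99274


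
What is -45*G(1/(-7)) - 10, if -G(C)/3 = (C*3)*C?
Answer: -85/49 ≈ -1.7347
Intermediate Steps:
G(C) = -9*C² (G(C) = -3*C*3*C = -3*3*C*C = -9*C²)
-45*G(1/(-7)) - 10 = -(-405)*(1/(-7))² - 10 = -(-405)*(-⅐)² - 10 = -(-405)/49 - 10 = -45*(-9/49) - 10 = 405/49 - 10 = -85/49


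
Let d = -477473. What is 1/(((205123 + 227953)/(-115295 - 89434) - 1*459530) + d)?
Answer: -29247/27404588609 ≈ -1.0672e-6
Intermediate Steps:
1/(((205123 + 227953)/(-115295 - 89434) - 1*459530) + d) = 1/(((205123 + 227953)/(-115295 - 89434) - 1*459530) - 477473) = 1/((433076/(-204729) - 459530) - 477473) = 1/((433076*(-1/204729) - 459530) - 477473) = 1/((-61868/29247 - 459530) - 477473) = 1/(-13439935778/29247 - 477473) = 1/(-27404588609/29247) = -29247/27404588609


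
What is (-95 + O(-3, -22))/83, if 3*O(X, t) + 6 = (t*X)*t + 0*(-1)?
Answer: -7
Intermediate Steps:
O(X, t) = -2 + X*t²/3 (O(X, t) = -2 + ((t*X)*t + 0*(-1))/3 = -2 + ((X*t)*t + 0)/3 = -2 + (X*t² + 0)/3 = -2 + (X*t²)/3 = -2 + X*t²/3)
(-95 + O(-3, -22))/83 = (-95 + (-2 + (⅓)*(-3)*(-22)²))/83 = (-95 + (-2 + (⅓)*(-3)*484))*(1/83) = (-95 + (-2 - 484))*(1/83) = (-95 - 486)*(1/83) = -581*1/83 = -7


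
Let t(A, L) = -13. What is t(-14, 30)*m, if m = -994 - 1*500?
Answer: 19422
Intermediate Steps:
m = -1494 (m = -994 - 500 = -1494)
t(-14, 30)*m = -13*(-1494) = 19422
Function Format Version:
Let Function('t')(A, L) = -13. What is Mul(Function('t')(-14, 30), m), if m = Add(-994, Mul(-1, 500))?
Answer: 19422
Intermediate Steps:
m = -1494 (m = Add(-994, -500) = -1494)
Mul(Function('t')(-14, 30), m) = Mul(-13, -1494) = 19422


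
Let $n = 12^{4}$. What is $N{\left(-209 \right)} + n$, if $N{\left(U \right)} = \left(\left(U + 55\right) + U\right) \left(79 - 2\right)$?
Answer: $-7215$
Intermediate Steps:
$N{\left(U \right)} = 4235 + 154 U$ ($N{\left(U \right)} = \left(\left(55 + U\right) + U\right) 77 = \left(55 + 2 U\right) 77 = 4235 + 154 U$)
$n = 20736$
$N{\left(-209 \right)} + n = \left(4235 + 154 \left(-209\right)\right) + 20736 = \left(4235 - 32186\right) + 20736 = -27951 + 20736 = -7215$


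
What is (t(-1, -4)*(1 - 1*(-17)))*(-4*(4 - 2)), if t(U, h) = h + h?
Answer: 1152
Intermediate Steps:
t(U, h) = 2*h
(t(-1, -4)*(1 - 1*(-17)))*(-4*(4 - 2)) = ((2*(-4))*(1 - 1*(-17)))*(-4*(4 - 2)) = (-8*(1 + 17))*(-4*2) = -8*18*(-8) = -144*(-8) = 1152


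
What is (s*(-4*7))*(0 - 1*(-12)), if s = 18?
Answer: -6048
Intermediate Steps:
(s*(-4*7))*(0 - 1*(-12)) = (18*(-4*7))*(0 - 1*(-12)) = (18*(-28))*(0 + 12) = -504*12 = -6048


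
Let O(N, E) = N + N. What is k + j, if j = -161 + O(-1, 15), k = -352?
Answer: -515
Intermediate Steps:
O(N, E) = 2*N
j = -163 (j = -161 + 2*(-1) = -161 - 2 = -163)
k + j = -352 - 163 = -515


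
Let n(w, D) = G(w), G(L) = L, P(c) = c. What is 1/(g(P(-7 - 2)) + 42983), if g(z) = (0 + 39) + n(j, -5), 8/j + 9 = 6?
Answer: 3/129058 ≈ 2.3245e-5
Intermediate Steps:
j = -8/3 (j = 8/(-9 + 6) = 8/(-3) = 8*(-⅓) = -8/3 ≈ -2.6667)
n(w, D) = w
g(z) = 109/3 (g(z) = (0 + 39) - 8/3 = 39 - 8/3 = 109/3)
1/(g(P(-7 - 2)) + 42983) = 1/(109/3 + 42983) = 1/(129058/3) = 3/129058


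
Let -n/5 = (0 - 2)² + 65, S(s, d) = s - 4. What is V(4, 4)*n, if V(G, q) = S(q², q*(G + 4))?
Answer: -4140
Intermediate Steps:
S(s, d) = -4 + s
V(G, q) = -4 + q²
n = -345 (n = -5*((0 - 2)² + 65) = -5*((-2)² + 65) = -5*(4 + 65) = -5*69 = -345)
V(4, 4)*n = (-4 + 4²)*(-345) = (-4 + 16)*(-345) = 12*(-345) = -4140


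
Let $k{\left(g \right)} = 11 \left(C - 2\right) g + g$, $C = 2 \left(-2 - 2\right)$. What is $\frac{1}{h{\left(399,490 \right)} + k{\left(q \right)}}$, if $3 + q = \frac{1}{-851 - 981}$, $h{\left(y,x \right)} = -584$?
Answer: $- \frac{1832}{470715} \approx -0.003892$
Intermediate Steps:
$C = -8$ ($C = 2 \left(-4\right) = -8$)
$q = - \frac{5497}{1832}$ ($q = -3 + \frac{1}{-851 - 981} = -3 + \frac{1}{-1832} = -3 - \frac{1}{1832} = - \frac{5497}{1832} \approx -3.0005$)
$k{\left(g \right)} = - 109 g$ ($k{\left(g \right)} = 11 \left(-8 - 2\right) g + g = 11 \left(- 10 g\right) + g = - 110 g + g = - 109 g$)
$\frac{1}{h{\left(399,490 \right)} + k{\left(q \right)}} = \frac{1}{-584 - - \frac{599173}{1832}} = \frac{1}{-584 + \frac{599173}{1832}} = \frac{1}{- \frac{470715}{1832}} = - \frac{1832}{470715}$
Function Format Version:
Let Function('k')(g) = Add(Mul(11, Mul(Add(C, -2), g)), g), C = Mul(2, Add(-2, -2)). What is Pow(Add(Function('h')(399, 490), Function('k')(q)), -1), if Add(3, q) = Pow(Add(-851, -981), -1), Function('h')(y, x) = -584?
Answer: Rational(-1832, 470715) ≈ -0.0038920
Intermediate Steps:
C = -8 (C = Mul(2, -4) = -8)
q = Rational(-5497, 1832) (q = Add(-3, Pow(Add(-851, -981), -1)) = Add(-3, Pow(-1832, -1)) = Add(-3, Rational(-1, 1832)) = Rational(-5497, 1832) ≈ -3.0005)
Function('k')(g) = Mul(-109, g) (Function('k')(g) = Add(Mul(11, Mul(Add(-8, -2), g)), g) = Add(Mul(11, Mul(-10, g)), g) = Add(Mul(-110, g), g) = Mul(-109, g))
Pow(Add(Function('h')(399, 490), Function('k')(q)), -1) = Pow(Add(-584, Mul(-109, Rational(-5497, 1832))), -1) = Pow(Add(-584, Rational(599173, 1832)), -1) = Pow(Rational(-470715, 1832), -1) = Rational(-1832, 470715)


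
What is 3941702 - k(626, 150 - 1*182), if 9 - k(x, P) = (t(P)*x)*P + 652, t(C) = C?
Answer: 4583369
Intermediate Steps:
k(x, P) = -643 - x*P² (k(x, P) = 9 - ((P*x)*P + 652) = 9 - (x*P² + 652) = 9 - (652 + x*P²) = 9 + (-652 - x*P²) = -643 - x*P²)
3941702 - k(626, 150 - 1*182) = 3941702 - (-643 - 1*626*(150 - 1*182)²) = 3941702 - (-643 - 1*626*(150 - 182)²) = 3941702 - (-643 - 1*626*(-32)²) = 3941702 - (-643 - 1*626*1024) = 3941702 - (-643 - 641024) = 3941702 - 1*(-641667) = 3941702 + 641667 = 4583369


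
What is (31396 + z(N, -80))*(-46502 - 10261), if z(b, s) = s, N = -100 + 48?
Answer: -1777590108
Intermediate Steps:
N = -52
(31396 + z(N, -80))*(-46502 - 10261) = (31396 - 80)*(-46502 - 10261) = 31316*(-56763) = -1777590108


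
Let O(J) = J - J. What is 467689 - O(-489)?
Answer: 467689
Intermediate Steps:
O(J) = 0
467689 - O(-489) = 467689 - 1*0 = 467689 + 0 = 467689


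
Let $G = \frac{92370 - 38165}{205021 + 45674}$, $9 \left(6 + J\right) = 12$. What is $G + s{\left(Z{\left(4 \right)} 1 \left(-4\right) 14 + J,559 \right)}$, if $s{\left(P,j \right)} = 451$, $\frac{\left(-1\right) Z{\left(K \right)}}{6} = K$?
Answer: $\frac{22623530}{50139} \approx 451.22$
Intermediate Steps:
$J = - \frac{14}{3}$ ($J = -6 + \frac{1}{9} \cdot 12 = -6 + \frac{4}{3} = - \frac{14}{3} \approx -4.6667$)
$Z{\left(K \right)} = - 6 K$
$G = \frac{10841}{50139}$ ($G = \frac{54205}{250695} = 54205 \cdot \frac{1}{250695} = \frac{10841}{50139} \approx 0.21622$)
$G + s{\left(Z{\left(4 \right)} 1 \left(-4\right) 14 + J,559 \right)} = \frac{10841}{50139} + 451 = \frac{22623530}{50139}$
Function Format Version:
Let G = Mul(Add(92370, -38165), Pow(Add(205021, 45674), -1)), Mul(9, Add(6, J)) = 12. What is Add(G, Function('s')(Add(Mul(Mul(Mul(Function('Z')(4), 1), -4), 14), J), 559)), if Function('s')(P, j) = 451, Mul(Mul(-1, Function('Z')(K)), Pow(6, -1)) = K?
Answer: Rational(22623530, 50139) ≈ 451.22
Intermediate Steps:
J = Rational(-14, 3) (J = Add(-6, Mul(Rational(1, 9), 12)) = Add(-6, Rational(4, 3)) = Rational(-14, 3) ≈ -4.6667)
Function('Z')(K) = Mul(-6, K)
G = Rational(10841, 50139) (G = Mul(54205, Pow(250695, -1)) = Mul(54205, Rational(1, 250695)) = Rational(10841, 50139) ≈ 0.21622)
Add(G, Function('s')(Add(Mul(Mul(Mul(Function('Z')(4), 1), -4), 14), J), 559)) = Add(Rational(10841, 50139), 451) = Rational(22623530, 50139)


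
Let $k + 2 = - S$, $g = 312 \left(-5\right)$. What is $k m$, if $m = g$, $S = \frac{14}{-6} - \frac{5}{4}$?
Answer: $-2470$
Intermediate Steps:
$g = -1560$
$S = - \frac{43}{12}$ ($S = 14 \left(- \frac{1}{6}\right) - \frac{5}{4} = - \frac{7}{3} - \frac{5}{4} = - \frac{43}{12} \approx -3.5833$)
$k = \frac{19}{12}$ ($k = -2 - - \frac{43}{12} = -2 + \frac{43}{12} = \frac{19}{12} \approx 1.5833$)
$m = -1560$
$k m = \frac{19}{12} \left(-1560\right) = -2470$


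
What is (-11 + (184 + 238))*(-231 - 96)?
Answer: -134397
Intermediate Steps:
(-11 + (184 + 238))*(-231 - 96) = (-11 + 422)*(-327) = 411*(-327) = -134397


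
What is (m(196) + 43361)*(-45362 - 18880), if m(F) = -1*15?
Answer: -2784633732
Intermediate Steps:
m(F) = -15
(m(196) + 43361)*(-45362 - 18880) = (-15 + 43361)*(-45362 - 18880) = 43346*(-64242) = -2784633732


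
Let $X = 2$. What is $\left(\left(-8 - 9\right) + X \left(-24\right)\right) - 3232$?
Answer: $-3297$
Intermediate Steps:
$\left(\left(-8 - 9\right) + X \left(-24\right)\right) - 3232 = \left(\left(-8 - 9\right) + 2 \left(-24\right)\right) - 3232 = \left(-17 - 48\right) - 3232 = -65 - 3232 = -3297$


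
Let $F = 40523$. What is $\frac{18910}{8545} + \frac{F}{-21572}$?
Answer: $\frac{12331497}{36866548} \approx 0.33449$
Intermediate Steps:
$\frac{18910}{8545} + \frac{F}{-21572} = \frac{18910}{8545} + \frac{40523}{-21572} = 18910 \cdot \frac{1}{8545} + 40523 \left(- \frac{1}{21572}\right) = \frac{3782}{1709} - \frac{40523}{21572} = \frac{12331497}{36866548}$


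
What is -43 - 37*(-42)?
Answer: 1511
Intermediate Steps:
-43 - 37*(-42) = -43 + 1554 = 1511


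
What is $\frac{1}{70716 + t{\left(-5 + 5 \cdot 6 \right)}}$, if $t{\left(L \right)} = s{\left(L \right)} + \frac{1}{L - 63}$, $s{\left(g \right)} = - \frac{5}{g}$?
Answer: $\frac{190}{13435997} \approx 1.4141 \cdot 10^{-5}$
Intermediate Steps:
$t{\left(L \right)} = \frac{1}{-63 + L} - \frac{5}{L}$ ($t{\left(L \right)} = - \frac{5}{L} + \frac{1}{L - 63} = - \frac{5}{L} + \frac{1}{-63 + L} = \frac{1}{-63 + L} - \frac{5}{L}$)
$\frac{1}{70716 + t{\left(-5 + 5 \cdot 6 \right)}} = \frac{1}{70716 + \frac{315 - 4 \left(-5 + 5 \cdot 6\right)}{\left(-5 + 5 \cdot 6\right) \left(-63 + \left(-5 + 5 \cdot 6\right)\right)}} = \frac{1}{70716 + \frac{315 - 4 \left(-5 + 30\right)}{\left(-5 + 30\right) \left(-63 + \left(-5 + 30\right)\right)}} = \frac{1}{70716 + \frac{315 - 100}{25 \left(-63 + 25\right)}} = \frac{1}{70716 + \frac{315 - 100}{25 \left(-38\right)}} = \frac{1}{70716 + \frac{1}{25} \left(- \frac{1}{38}\right) 215} = \frac{1}{70716 - \frac{43}{190}} = \frac{1}{\frac{13435997}{190}} = \frac{190}{13435997}$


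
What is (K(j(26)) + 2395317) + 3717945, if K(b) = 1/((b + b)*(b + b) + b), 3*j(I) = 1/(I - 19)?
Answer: 152831991/25 ≈ 6.1133e+6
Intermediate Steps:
j(I) = 1/(3*(-19 + I)) (j(I) = 1/(3*(I - 19)) = 1/(3*(-19 + I)))
K(b) = 1/(b + 4*b²) (K(b) = 1/((2*b)*(2*b) + b) = 1/(4*b² + b) = 1/(b + 4*b²))
(K(j(26)) + 2395317) + 3717945 = (1/(((1/(3*(-19 + 26))))*(1 + 4*(1/(3*(-19 + 26))))) + 2395317) + 3717945 = (1/((((⅓)/7))*(1 + 4*((⅓)/7))) + 2395317) + 3717945 = (1/((((⅓)*(⅐)))*(1 + 4*((⅓)*(⅐)))) + 2395317) + 3717945 = (1/((1/21)*(1 + 4*(1/21))) + 2395317) + 3717945 = (21/(1 + 4/21) + 2395317) + 3717945 = (21/(25/21) + 2395317) + 3717945 = (21*(21/25) + 2395317) + 3717945 = (441/25 + 2395317) + 3717945 = 59883366/25 + 3717945 = 152831991/25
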